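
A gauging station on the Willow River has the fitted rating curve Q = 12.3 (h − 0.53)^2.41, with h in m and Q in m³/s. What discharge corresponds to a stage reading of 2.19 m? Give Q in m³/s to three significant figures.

41.7 m³/s

Q = 12.3 × (2.19 − 0.53)^2.41 = 12.3 × 1.66^2.41 = 41.72 m³/s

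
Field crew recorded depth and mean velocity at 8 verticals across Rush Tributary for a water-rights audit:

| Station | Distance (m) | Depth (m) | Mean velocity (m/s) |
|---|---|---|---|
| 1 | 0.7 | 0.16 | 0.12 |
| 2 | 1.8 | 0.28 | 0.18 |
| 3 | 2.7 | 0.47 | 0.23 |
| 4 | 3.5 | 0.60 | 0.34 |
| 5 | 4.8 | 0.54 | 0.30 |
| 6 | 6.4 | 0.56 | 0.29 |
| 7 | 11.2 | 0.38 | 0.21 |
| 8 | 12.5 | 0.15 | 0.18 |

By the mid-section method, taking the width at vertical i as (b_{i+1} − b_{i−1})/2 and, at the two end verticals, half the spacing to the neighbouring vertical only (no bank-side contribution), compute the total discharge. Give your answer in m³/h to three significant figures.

4980 m³/h

w_1 = (1.8 − 0.7)/2 = 0.55 m; q_1 = 0.12 × 0.16 × 0.55 = 0.01056 m³/s
w_2 = (2.7 − 0.7)/2 = 1 m; q_2 = 0.18 × 0.28 × 1 = 0.05040 m³/s
w_3 = (3.5 − 1.8)/2 = 0.85 m; q_3 = 0.23 × 0.47 × 0.85 = 0.09189 m³/s
w_4 = (4.8 − 2.7)/2 = 1.05 m; q_4 = 0.34 × 0.60 × 1.05 = 0.2142 m³/s
w_5 = (6.4 − 3.5)/2 = 1.45 m; q_5 = 0.30 × 0.54 × 1.45 = 0.2349 m³/s
w_6 = (11.2 − 4.8)/2 = 3.2 m; q_6 = 0.29 × 0.56 × 3.2 = 0.5197 m³/s
w_7 = (12.5 − 6.4)/2 = 3.05 m; q_7 = 0.21 × 0.38 × 3.05 = 0.2434 m³/s
w_8 = (12.5 − 11.2)/2 = 0.65 m; q_8 = 0.18 × 0.15 × 0.65 = 0.01755 m³/s
Q = Σ qᵢ = 1.383 m³/s
= 1.383 × 3600 = 4977 m³/h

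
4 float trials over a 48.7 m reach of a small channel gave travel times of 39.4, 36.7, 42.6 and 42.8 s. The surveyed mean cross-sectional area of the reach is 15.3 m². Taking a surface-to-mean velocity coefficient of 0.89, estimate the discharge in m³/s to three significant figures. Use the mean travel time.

t̄ = (39.4 + 36.7 + 42.6 + 42.8) / 4 = 40.375 s
v_surface = L / t̄ = 48.7 / 40.375 = 1.206 m/s
v_mean = 0.89 × 1.206 = 1.074 m/s
Q = A × v_mean = 15.3 × 1.074 = 16.42 m³/s

16.4 m³/s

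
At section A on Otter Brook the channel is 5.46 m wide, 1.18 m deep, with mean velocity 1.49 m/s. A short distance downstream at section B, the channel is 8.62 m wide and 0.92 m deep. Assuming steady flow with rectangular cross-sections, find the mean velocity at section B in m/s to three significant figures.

1.21 m/s

Q = A₁V₁ = (5.46×1.18) × 1.49 = 9.600 m³/s
A₂ = 8.62 × 0.92 = 7.930 m²
V₂ = Q/A₂ = 9.600/7.930 = 1.211 m/s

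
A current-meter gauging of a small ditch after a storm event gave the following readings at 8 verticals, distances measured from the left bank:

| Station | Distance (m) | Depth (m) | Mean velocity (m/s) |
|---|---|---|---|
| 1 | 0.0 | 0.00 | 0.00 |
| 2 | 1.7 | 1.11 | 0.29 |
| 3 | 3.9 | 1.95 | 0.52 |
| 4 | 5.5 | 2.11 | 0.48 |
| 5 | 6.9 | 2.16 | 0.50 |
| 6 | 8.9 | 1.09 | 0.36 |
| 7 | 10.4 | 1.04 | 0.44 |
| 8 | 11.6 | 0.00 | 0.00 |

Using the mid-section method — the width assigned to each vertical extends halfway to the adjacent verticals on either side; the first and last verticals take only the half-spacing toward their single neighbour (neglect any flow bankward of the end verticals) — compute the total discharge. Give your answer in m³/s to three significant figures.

w_2 = (3.9 − 0.0)/2 = 1.95 m; q_2 = 0.29 × 1.11 × 1.95 = 0.6277 m³/s
w_3 = (5.5 − 1.7)/2 = 1.9 m; q_3 = 0.52 × 1.95 × 1.9 = 1.927 m³/s
w_4 = (6.9 − 3.9)/2 = 1.5 m; q_4 = 0.48 × 2.11 × 1.5 = 1.519 m³/s
w_5 = (8.9 − 5.5)/2 = 1.7 m; q_5 = 0.50 × 2.16 × 1.7 = 1.836 m³/s
w_6 = (10.4 − 6.9)/2 = 1.75 m; q_6 = 0.36 × 1.09 × 1.75 = 0.6867 m³/s
w_7 = (11.6 − 8.9)/2 = 1.35 m; q_7 = 0.44 × 1.04 × 1.35 = 0.6178 m³/s
Stations 1, 8 contribute zero (depth or velocity is 0).
Q = Σ qᵢ = 7.214 m³/s

7.21 m³/s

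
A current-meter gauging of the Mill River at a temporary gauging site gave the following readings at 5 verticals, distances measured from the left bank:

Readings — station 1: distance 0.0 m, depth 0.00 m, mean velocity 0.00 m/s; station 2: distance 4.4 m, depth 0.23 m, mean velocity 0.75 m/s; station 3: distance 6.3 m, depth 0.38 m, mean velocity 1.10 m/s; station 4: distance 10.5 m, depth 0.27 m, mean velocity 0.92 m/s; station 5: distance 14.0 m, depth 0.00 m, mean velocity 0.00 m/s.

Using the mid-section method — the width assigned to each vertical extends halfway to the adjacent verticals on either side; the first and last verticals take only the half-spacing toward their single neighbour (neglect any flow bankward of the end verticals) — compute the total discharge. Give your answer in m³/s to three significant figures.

2.77 m³/s

w_2 = (6.3 − 0.0)/2 = 3.15 m; q_2 = 0.75 × 0.23 × 3.15 = 0.5434 m³/s
w_3 = (10.5 − 4.4)/2 = 3.05 m; q_3 = 1.10 × 0.38 × 3.05 = 1.275 m³/s
w_4 = (14.0 − 6.3)/2 = 3.85 m; q_4 = 0.92 × 0.27 × 3.85 = 0.9563 m³/s
Stations 1, 5 contribute zero (depth or velocity is 0).
Q = Σ qᵢ = 2.775 m³/s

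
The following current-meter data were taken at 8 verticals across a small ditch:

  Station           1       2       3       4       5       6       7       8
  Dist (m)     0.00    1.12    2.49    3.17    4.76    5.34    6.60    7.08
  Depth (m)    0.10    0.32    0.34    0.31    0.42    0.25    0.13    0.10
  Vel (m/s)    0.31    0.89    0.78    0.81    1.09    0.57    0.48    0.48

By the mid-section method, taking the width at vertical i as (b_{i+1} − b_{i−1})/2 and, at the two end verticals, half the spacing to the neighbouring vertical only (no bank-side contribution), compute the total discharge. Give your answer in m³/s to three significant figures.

1.62 m³/s

w_1 = (1.12 − 0.00)/2 = 0.56 m; q_1 = 0.31 × 0.10 × 0.56 = 0.01736 m³/s
w_2 = (2.49 − 0.00)/2 = 1.245 m; q_2 = 0.89 × 0.32 × 1.245 = 0.3546 m³/s
w_3 = (3.17 − 1.12)/2 = 1.025 m; q_3 = 0.78 × 0.34 × 1.025 = 0.2718 m³/s
w_4 = (4.76 − 2.49)/2 = 1.135 m; q_4 = 0.81 × 0.31 × 1.135 = 0.2850 m³/s
w_5 = (5.34 − 3.17)/2 = 1.085 m; q_5 = 1.09 × 0.42 × 1.085 = 0.4967 m³/s
w_6 = (6.60 − 4.76)/2 = 0.92 m; q_6 = 0.57 × 0.25 × 0.92 = 0.1311 m³/s
w_7 = (7.08 − 5.34)/2 = 0.87 m; q_7 = 0.48 × 0.13 × 0.87 = 0.05429 m³/s
w_8 = (7.08 − 6.60)/2 = 0.24 m; q_8 = 0.48 × 0.10 × 0.24 = 0.01152 m³/s
Q = Σ qᵢ = 1.622 m³/s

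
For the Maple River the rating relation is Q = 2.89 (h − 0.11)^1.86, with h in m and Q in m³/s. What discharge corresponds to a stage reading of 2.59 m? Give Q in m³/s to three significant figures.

15.7 m³/s

Q = 2.89 × (2.59 − 0.11)^1.86 = 2.89 × 2.48^1.86 = 15.65 m³/s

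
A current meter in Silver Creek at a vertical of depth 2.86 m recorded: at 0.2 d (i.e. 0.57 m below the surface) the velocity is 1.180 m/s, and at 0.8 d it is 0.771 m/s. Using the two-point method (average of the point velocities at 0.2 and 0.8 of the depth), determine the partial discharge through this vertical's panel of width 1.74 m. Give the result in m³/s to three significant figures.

v̄ = (1.180 + 0.771) / 2 = 0.9755 m/s
q = v̄ × d × w = 0.9755 × 2.86 × 1.74 = 4.854 m³/s

4.85 m³/s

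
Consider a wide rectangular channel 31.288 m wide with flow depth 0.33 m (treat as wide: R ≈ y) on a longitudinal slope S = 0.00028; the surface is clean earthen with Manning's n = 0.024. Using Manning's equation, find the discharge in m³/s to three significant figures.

3.44 m³/s

A = b·y = 31.288 × 0.33 = 10.33 m²
Wide channel: R ≈ y = 0.33 m
Q = (1/n)·A·R^(2/3)·S^(1/2) = (1/0.024) × 10.33 × 0.3300^(2/3) × 0.00028^(1/2) = 3.438 m³/s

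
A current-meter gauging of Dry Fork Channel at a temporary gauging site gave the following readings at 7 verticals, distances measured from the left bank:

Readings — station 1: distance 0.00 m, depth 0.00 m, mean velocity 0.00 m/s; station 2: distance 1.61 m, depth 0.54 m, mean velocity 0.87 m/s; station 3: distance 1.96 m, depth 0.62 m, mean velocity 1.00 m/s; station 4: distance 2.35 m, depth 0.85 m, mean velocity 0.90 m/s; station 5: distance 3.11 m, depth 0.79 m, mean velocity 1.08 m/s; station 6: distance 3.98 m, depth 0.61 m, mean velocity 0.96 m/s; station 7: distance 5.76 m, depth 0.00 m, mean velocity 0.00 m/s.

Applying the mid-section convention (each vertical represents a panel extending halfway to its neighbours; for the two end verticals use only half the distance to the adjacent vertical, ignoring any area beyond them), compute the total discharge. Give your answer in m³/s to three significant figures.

w_2 = (1.96 − 0.00)/2 = 0.98 m; q_2 = 0.87 × 0.54 × 0.98 = 0.4604 m³/s
w_3 = (2.35 − 1.61)/2 = 0.37 m; q_3 = 1.00 × 0.62 × 0.37 = 0.2294 m³/s
w_4 = (3.11 − 1.96)/2 = 0.575 m; q_4 = 0.90 × 0.85 × 0.575 = 0.4399 m³/s
w_5 = (3.98 − 2.35)/2 = 0.815 m; q_5 = 1.08 × 0.79 × 0.815 = 0.6954 m³/s
w_6 = (5.76 − 3.11)/2 = 1.325 m; q_6 = 0.96 × 0.61 × 1.325 = 0.7759 m³/s
Stations 1, 7 contribute zero (depth or velocity is 0).
Q = Σ qᵢ = 2.601 m³/s

2.60 m³/s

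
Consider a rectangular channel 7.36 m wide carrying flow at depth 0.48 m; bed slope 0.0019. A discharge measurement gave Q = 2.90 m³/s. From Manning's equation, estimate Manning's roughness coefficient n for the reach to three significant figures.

A = b·y = 7.36 × 0.48 = 3.533 m²
P = b + 2y = 7.36 + 2×0.48 = 8.320 m
R = A/P = 3.533/8.320 = 0.4246 m
n = (1/Q)·A·R^(2/3)·S^(1/2) = (1/2.90) × 3.533 × 0.5649 × 0.04359 = 0.03000

0.0300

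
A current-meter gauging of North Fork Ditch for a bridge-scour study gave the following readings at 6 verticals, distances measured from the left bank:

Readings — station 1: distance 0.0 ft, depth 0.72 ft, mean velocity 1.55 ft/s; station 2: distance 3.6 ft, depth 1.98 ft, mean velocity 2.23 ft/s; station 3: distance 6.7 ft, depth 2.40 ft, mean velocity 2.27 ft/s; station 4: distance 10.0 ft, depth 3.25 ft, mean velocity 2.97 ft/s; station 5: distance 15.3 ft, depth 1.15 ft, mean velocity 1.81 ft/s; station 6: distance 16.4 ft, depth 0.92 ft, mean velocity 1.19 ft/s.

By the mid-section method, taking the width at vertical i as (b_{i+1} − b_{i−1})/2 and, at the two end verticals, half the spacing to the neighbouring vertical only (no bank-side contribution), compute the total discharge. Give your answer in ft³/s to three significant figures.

83.0 ft³/s

w_1 = (3.6 − 0.0)/2 = 1.8 ft; q_1 = 1.55 × 0.72 × 1.8 = 2.009 ft³/s
w_2 = (6.7 − 0.0)/2 = 3.35 ft; q_2 = 2.23 × 1.98 × 3.35 = 14.79 ft³/s
w_3 = (10.0 − 3.6)/2 = 3.2 ft; q_3 = 2.27 × 2.40 × 3.2 = 17.43 ft³/s
w_4 = (15.3 − 6.7)/2 = 4.3 ft; q_4 = 2.97 × 3.25 × 4.3 = 41.51 ft³/s
w_5 = (16.4 − 10.0)/2 = 3.2 ft; q_5 = 1.81 × 1.15 × 3.2 = 6.661 ft³/s
w_6 = (16.4 − 15.3)/2 = 0.55 ft; q_6 = 1.19 × 0.92 × 0.55 = 0.6021 ft³/s
Q = Σ qᵢ = 83.00 ft³/s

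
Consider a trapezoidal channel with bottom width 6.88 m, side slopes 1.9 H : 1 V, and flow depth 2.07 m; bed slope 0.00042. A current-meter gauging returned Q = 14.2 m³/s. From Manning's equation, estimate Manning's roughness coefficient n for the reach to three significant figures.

A = (b + z·y)·y = (6.88 + 1.9×2.07)×2.07 = 22.38 m²
P = b + 2y√(1+z²) = 6.88 + 2×2.07×√(1+1.9²) = 15.77 m
R = A/P = 22.38/15.77 = 1.419 m
n = (1/Q)·A·R^(2/3)·S^(1/2) = (1/14.2) × 22.38 × 1.263 × 0.02049 = 0.04080

0.0408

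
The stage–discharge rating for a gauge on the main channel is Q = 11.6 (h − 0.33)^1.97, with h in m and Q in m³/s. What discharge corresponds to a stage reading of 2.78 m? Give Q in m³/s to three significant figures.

Q = 11.6 × (2.78 − 0.33)^1.97 = 11.6 × 2.45^1.97 = 67.78 m³/s

67.8 m³/s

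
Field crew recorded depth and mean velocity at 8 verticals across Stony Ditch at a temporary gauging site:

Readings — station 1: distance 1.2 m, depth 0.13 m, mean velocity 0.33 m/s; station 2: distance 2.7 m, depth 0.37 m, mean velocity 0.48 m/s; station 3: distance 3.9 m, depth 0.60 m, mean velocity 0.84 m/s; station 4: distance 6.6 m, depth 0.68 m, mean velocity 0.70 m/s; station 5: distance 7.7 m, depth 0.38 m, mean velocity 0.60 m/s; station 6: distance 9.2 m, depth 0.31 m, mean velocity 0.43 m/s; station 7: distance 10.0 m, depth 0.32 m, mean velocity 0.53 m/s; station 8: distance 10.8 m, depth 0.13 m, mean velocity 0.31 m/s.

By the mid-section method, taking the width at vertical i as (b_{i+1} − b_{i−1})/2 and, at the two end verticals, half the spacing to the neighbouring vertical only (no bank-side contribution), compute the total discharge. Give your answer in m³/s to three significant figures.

w_1 = (2.7 − 1.2)/2 = 0.75 m; q_1 = 0.33 × 0.13 × 0.75 = 0.03218 m³/s
w_2 = (3.9 − 1.2)/2 = 1.35 m; q_2 = 0.48 × 0.37 × 1.35 = 0.2398 m³/s
w_3 = (6.6 − 2.7)/2 = 1.95 m; q_3 = 0.84 × 0.60 × 1.95 = 0.9828 m³/s
w_4 = (7.7 − 3.9)/2 = 1.9 m; q_4 = 0.70 × 0.68 × 1.9 = 0.9044 m³/s
w_5 = (9.2 − 6.6)/2 = 1.3 m; q_5 = 0.60 × 0.38 × 1.3 = 0.2964 m³/s
w_6 = (10.0 − 7.7)/2 = 1.15 m; q_6 = 0.43 × 0.31 × 1.15 = 0.1533 m³/s
w_7 = (10.8 − 9.2)/2 = 0.8 m; q_7 = 0.53 × 0.32 × 0.8 = 0.1357 m³/s
w_8 = (10.8 − 10.0)/2 = 0.4 m; q_8 = 0.31 × 0.13 × 0.4 = 0.01612 m³/s
Q = Σ qᵢ = 2.761 m³/s

2.76 m³/s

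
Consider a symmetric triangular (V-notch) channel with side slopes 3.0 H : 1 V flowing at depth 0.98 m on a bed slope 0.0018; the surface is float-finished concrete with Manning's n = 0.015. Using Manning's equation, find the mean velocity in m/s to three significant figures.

A = z·y² = 3.0×0.98² = 2.881 m²
P = 2y√(1+z²) = 2×0.98×√(1+3.0²) = 6.198 m
R = A/P = 2.881/6.198 = 0.4649 m
Q = (1/n)·A·R^(2/3)·S^(1/2) = (1/0.015) × 2.881 × 0.4649^(2/3) × 0.0018^(1/2) = 4.890 m³/s
V = Q/A = 4.890/2.881 = 1.697 m/s

1.70 m/s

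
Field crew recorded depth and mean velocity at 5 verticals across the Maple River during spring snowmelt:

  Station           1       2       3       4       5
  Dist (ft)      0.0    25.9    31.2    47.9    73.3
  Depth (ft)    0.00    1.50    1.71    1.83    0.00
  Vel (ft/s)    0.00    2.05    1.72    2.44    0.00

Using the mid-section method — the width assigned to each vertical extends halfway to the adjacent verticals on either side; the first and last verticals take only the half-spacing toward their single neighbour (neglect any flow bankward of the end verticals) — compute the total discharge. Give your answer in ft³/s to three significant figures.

174 ft³/s

w_2 = (31.2 − 0.0)/2 = 15.6 ft; q_2 = 2.05 × 1.50 × 15.6 = 47.97 ft³/s
w_3 = (47.9 − 25.9)/2 = 11 ft; q_3 = 1.72 × 1.71 × 11 = 32.35 ft³/s
w_4 = (73.3 − 31.2)/2 = 21.05 ft; q_4 = 2.44 × 1.83 × 21.05 = 93.99 ft³/s
Stations 1, 5 contribute zero (depth or velocity is 0).
Q = Σ qᵢ = 174.3 ft³/s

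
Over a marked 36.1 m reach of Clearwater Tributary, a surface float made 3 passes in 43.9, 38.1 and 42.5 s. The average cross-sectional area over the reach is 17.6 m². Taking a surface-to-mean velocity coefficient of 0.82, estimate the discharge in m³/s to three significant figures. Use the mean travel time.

12.6 m³/s

t̄ = (43.9 + 38.1 + 42.5) / 3 = 41.5 s
v_surface = L / t̄ = 36.1 / 41.5 = 0.8699 m/s
v_mean = 0.82 × 0.8699 = 0.7133 m/s
Q = A × v_mean = 17.6 × 0.7133 = 12.55 m³/s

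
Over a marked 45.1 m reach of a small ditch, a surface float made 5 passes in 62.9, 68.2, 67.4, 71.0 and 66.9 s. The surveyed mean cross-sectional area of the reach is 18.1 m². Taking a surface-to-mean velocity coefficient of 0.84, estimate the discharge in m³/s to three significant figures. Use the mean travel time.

t̄ = (62.9 + 68.2 + 67.4 + 71.0 + 66.9) / 5 = 67.28 s
v_surface = L / t̄ = 45.1 / 67.28 = 0.6703 m/s
v_mean = 0.84 × 0.6703 = 0.5631 m/s
Q = A × v_mean = 18.1 × 0.5631 = 10.19 m³/s

10.2 m³/s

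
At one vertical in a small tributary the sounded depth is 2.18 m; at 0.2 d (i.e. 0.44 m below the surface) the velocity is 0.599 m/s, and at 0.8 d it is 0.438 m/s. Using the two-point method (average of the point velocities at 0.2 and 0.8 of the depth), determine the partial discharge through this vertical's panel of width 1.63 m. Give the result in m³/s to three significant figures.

v̄ = (0.599 + 0.438) / 2 = 0.5185 m/s
q = v̄ × d × w = 0.5185 × 2.18 × 1.63 = 1.842 m³/s

1.84 m³/s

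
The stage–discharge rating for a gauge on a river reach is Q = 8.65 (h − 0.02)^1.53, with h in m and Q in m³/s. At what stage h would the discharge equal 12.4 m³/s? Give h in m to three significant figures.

h − h₀ = (Q/C)^(1/b) = (12.4/8.65)^(1/1.53) = 1.265 m
h = 0.02 + 1.265 = 1.285 m

1.29 m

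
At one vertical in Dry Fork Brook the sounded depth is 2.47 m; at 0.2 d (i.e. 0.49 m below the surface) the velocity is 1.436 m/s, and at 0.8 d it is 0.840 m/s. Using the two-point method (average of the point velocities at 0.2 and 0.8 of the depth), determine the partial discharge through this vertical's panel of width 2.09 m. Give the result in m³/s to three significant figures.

v̄ = (1.436 + 0.840) / 2 = 1.138 m/s
q = v̄ × d × w = 1.138 × 2.47 × 2.09 = 5.875 m³/s

5.87 m³/s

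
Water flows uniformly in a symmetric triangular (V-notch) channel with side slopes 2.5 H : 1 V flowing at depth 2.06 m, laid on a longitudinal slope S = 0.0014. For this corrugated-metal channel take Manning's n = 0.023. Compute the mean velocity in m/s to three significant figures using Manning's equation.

1.58 m/s

A = z·y² = 2.5×2.06² = 10.61 m²
P = 2y√(1+z²) = 2×2.06×√(1+2.5²) = 11.09 m
R = A/P = 10.61/11.09 = 0.9563 m
Q = (1/n)·A·R^(2/3)·S^(1/2) = (1/0.023) × 10.61 × 0.9563^(2/3) × 0.0014^(1/2) = 16.75 m³/s
V = Q/A = 16.75/10.61 = 1.579 m/s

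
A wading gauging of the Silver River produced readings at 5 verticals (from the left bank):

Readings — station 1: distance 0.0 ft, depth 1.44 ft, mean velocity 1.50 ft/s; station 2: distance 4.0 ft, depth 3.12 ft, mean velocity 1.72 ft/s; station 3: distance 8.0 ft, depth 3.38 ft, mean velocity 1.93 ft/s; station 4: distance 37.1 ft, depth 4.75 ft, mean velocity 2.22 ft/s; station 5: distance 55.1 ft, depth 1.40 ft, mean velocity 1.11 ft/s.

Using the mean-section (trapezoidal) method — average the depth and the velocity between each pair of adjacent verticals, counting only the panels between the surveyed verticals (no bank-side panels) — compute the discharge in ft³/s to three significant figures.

376 ft³/s

Panel 1-2: Δb = 4 ft, d̄ = (1.44+3.12)/2 = 2.28, v̄ = (1.50+1.72)/2 = 1.61 → q = 4×2.28×1.61 = 14.68 ft³/s
Panel 2-3: Δb = 4 ft, d̄ = (3.12+3.38)/2 = 3.25, v̄ = (1.72+1.93)/2 = 1.825 → q = 4×3.25×1.825 = 23.73 ft³/s
Panel 3-4: Δb = 29.1 ft, d̄ = (3.38+4.75)/2 = 4.065, v̄ = (1.93+2.22)/2 = 2.075 → q = 29.1×4.065×2.075 = 245.5 ft³/s
Panel 4-5: Δb = 18 ft, d̄ = (4.75+1.40)/2 = 3.075, v̄ = (2.22+1.11)/2 = 1.665 → q = 18×3.075×1.665 = 92.16 ft³/s
Q = Σ q = 376.0 ft³/s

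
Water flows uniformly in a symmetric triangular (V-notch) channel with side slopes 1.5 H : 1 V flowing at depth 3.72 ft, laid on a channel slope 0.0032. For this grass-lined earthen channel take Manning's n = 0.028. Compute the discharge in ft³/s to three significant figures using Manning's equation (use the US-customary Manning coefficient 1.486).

83.4 ft³/s

A = z·y² = 1.5×3.72² = 20.76 ft²
P = 2y√(1+z²) = 2×3.72×√(1+1.5²) = 13.41 ft
R = A/P = 20.76/13.41 = 1.548 ft
Q = (1.486/n)·A·R^(2/3)·S^(1/2) = (1.486/0.028) × 20.76 × 1.548^(2/3) × 0.0032^(1/2) = 83.38 ft³/s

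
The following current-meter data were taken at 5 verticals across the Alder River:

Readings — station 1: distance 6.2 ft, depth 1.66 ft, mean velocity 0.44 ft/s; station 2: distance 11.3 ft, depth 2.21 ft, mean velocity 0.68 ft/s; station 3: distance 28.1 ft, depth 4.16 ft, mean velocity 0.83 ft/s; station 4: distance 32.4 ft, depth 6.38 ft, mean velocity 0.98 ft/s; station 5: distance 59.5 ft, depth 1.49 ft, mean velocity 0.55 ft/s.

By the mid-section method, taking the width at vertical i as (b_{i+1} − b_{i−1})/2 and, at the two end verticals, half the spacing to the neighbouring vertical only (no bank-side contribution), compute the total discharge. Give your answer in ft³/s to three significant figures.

164 ft³/s

w_1 = (11.3 − 6.2)/2 = 2.55 ft; q_1 = 0.44 × 1.66 × 2.55 = 1.863 ft³/s
w_2 = (28.1 − 6.2)/2 = 10.95 ft; q_2 = 0.68 × 2.21 × 10.95 = 16.46 ft³/s
w_3 = (32.4 − 11.3)/2 = 10.55 ft; q_3 = 0.83 × 4.16 × 10.55 = 36.43 ft³/s
w_4 = (59.5 − 28.1)/2 = 15.7 ft; q_4 = 0.98 × 6.38 × 15.7 = 98.16 ft³/s
w_5 = (59.5 − 32.4)/2 = 13.55 ft; q_5 = 0.55 × 1.49 × 13.55 = 11.10 ft³/s
Q = Σ qᵢ = 164.0 ft³/s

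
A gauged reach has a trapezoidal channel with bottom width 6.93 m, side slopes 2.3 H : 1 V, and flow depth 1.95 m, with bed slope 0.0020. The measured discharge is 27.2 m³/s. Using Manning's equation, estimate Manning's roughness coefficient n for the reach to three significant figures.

0.0443

A = (b + z·y)·y = (6.93 + 2.3×1.95)×1.95 = 22.26 m²
P = b + 2y√(1+z²) = 6.93 + 2×1.95×√(1+2.3²) = 16.71 m
R = A/P = 22.26/16.71 = 1.332 m
n = (1/Q)·A·R^(2/3)·S^(1/2) = (1/27.2) × 22.26 × 1.211 × 0.04472 = 0.04431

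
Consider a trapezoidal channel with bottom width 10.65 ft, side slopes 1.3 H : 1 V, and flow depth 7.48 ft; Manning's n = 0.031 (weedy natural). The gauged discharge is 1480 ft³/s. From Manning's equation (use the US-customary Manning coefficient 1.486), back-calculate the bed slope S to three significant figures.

0.00581

A = (b + z·y)·y = (10.65 + 1.3×7.48)×7.48 = 152.4 ft²
P = b + 2y√(1+z²) = 10.65 + 2×7.48×√(1+1.3²) = 35.19 ft
R = A/P = 152.4/35.19 = 4.331 ft
S = (Q·n / (1.486·A·R^(2/3)))² = (1480×0.031 / (1.486×152.4×2.657))² = 0.005814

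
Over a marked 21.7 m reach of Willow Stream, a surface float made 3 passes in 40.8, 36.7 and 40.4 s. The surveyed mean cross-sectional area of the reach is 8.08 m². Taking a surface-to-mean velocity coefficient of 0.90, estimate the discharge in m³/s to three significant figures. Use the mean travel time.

t̄ = (40.8 + 36.7 + 40.4) / 3 = 39.3 s
v_surface = L / t̄ = 21.7 / 39.3 = 0.5522 m/s
v_mean = 0.90 × 0.5522 = 0.4969 m/s
Q = A × v_mean = 8.08 × 0.4969 = 4.015 m³/s

4.02 m³/s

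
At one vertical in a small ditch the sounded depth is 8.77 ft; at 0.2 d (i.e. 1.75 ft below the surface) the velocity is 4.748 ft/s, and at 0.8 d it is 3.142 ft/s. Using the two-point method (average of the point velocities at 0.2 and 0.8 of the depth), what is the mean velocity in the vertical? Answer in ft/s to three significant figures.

v̄ = (4.748 + 3.142) / 2 = 3.945 ft/s

3.95 ft/s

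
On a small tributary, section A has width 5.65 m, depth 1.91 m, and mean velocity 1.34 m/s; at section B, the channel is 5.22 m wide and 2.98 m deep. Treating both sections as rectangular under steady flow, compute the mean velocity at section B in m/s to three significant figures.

Q = A₁V₁ = (5.65×1.91) × 1.34 = 14.46 m³/s
A₂ = 5.22 × 2.98 = 15.56 m²
V₂ = Q/A₂ = 14.46/15.56 = 0.9296 m/s

0.930 m/s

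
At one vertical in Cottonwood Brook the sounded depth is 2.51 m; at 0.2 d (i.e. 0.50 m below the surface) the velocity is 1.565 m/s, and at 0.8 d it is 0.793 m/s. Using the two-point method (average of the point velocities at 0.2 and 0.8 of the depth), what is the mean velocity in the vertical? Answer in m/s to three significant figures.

1.18 m/s

v̄ = (1.565 + 0.793) / 2 = 1.179 m/s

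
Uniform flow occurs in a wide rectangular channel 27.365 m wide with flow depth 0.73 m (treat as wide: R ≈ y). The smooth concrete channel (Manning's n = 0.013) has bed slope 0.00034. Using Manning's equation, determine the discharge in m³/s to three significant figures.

23.0 m³/s

A = b·y = 27.365 × 0.73 = 19.98 m²
Wide channel: R ≈ y = 0.73 m
Q = (1/n)·A·R^(2/3)·S^(1/2) = (1/0.013) × 19.98 × 0.7300^(2/3) × 0.00034^(1/2) = 22.97 m³/s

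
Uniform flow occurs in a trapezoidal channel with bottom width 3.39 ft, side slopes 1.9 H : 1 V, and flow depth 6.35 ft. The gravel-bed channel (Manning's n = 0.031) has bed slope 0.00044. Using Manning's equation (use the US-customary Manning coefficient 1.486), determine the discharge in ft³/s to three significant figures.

214 ft³/s

A = (b + z·y)·y = (3.39 + 1.9×6.35)×6.35 = 98.14 ft²
P = b + 2y√(1+z²) = 3.39 + 2×6.35×√(1+1.9²) = 30.66 ft
R = A/P = 98.14/30.66 = 3.201 ft
Q = (1.486/n)·A·R^(2/3)·S^(1/2) = (1.486/0.031) × 98.14 × 3.201^(2/3) × 0.00044^(1/2) = 214.3 ft³/s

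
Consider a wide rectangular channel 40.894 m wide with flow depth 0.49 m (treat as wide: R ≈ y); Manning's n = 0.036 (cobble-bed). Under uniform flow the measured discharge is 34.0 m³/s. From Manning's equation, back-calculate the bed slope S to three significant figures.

A = b·y = 40.894 × 0.49 = 20.04 m²
Wide channel: R ≈ y = 0.49 m
S = (Q·n / (1·A·R^(2/3)))² = (34.0×0.036 / (1×20.04×0.6215))² = 0.009659

0.00966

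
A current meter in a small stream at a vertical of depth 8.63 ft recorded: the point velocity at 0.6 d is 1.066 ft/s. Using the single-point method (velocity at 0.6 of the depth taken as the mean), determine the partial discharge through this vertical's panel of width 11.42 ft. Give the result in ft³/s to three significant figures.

v̄ = v₀.₆ = 1.066 ft/s
q = v̄ × d × w = 1.066 × 8.63 × 11.42 = 105.1 ft³/s

105 ft³/s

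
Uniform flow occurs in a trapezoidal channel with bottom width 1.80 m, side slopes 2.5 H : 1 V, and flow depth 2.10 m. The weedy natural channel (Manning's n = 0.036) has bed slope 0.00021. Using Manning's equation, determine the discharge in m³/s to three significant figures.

A = (b + z·y)·y = (1.80 + 2.5×2.10)×2.10 = 14.81 m²
P = b + 2y√(1+z²) = 1.80 + 2×2.10×√(1+2.5²) = 13.11 m
R = A/P = 14.81/13.11 = 1.129 m
Q = (1/n)·A·R^(2/3)·S^(1/2) = (1/0.036) × 14.81 × 1.129^(2/3) × 0.00021^(1/2) = 6.463 m³/s

6.46 m³/s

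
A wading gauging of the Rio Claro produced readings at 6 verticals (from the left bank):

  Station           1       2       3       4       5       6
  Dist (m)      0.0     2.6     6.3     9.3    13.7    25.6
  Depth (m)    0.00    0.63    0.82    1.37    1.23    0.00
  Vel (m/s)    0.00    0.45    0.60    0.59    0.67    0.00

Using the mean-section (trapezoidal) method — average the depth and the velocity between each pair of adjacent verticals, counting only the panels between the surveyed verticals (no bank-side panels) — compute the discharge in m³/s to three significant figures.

9.60 m³/s

Panel 1-2: Δb = 2.6 m, d̄ = (0.00+0.63)/2 = 0.315, v̄ = (0.00+0.45)/2 = 0.225 → q = 2.6×0.315×0.225 = 0.1843 m³/s
Panel 2-3: Δb = 3.7 m, d̄ = (0.63+0.82)/2 = 0.725, v̄ = (0.45+0.60)/2 = 0.525 → q = 3.7×0.725×0.525 = 1.408 m³/s
Panel 3-4: Δb = 3 m, d̄ = (0.82+1.37)/2 = 1.095, v̄ = (0.60+0.59)/2 = 0.595 → q = 3×1.095×0.595 = 1.955 m³/s
Panel 4-5: Δb = 4.4 m, d̄ = (1.37+1.23)/2 = 1.3, v̄ = (0.59+0.67)/2 = 0.63 → q = 4.4×1.3×0.63 = 3.604 m³/s
Panel 5-6: Δb = 11.9 m, d̄ = (1.23+0.00)/2 = 0.615, v̄ = (0.67+0.00)/2 = 0.335 → q = 11.9×0.615×0.335 = 2.452 m³/s
Q = Σ q = 9.602 m³/s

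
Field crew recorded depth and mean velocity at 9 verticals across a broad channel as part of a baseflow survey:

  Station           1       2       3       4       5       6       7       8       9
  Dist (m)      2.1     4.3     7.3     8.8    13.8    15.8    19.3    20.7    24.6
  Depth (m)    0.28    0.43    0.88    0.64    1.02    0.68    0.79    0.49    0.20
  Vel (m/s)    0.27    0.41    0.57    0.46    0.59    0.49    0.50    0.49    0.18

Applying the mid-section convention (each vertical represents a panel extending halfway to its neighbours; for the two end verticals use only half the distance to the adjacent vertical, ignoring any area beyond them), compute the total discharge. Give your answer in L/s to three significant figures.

w_1 = (4.3 − 2.1)/2 = 1.1 m; q_1 = 0.27 × 0.28 × 1.1 = 0.08316 m³/s
w_2 = (7.3 − 2.1)/2 = 2.6 m; q_2 = 0.41 × 0.43 × 2.6 = 0.4584 m³/s
w_3 = (8.8 − 4.3)/2 = 2.25 m; q_3 = 0.57 × 0.88 × 2.25 = 1.129 m³/s
w_4 = (13.8 − 7.3)/2 = 3.25 m; q_4 = 0.46 × 0.64 × 3.25 = 0.9568 m³/s
w_5 = (15.8 − 8.8)/2 = 3.5 m; q_5 = 0.59 × 1.02 × 3.5 = 2.106 m³/s
w_6 = (19.3 − 13.8)/2 = 2.75 m; q_6 = 0.49 × 0.68 × 2.75 = 0.9163 m³/s
w_7 = (20.7 − 15.8)/2 = 2.45 m; q_7 = 0.50 × 0.79 × 2.45 = 0.9678 m³/s
w_8 = (24.6 − 19.3)/2 = 2.65 m; q_8 = 0.49 × 0.49 × 2.65 = 0.6363 m³/s
w_9 = (24.6 − 20.7)/2 = 1.95 m; q_9 = 0.18 × 0.20 × 1.95 = 0.07020 m³/s
Q = Σ qᵢ = 7.324 m³/s
= 7.324 × 1000 = 7324 L/s

7320 L/s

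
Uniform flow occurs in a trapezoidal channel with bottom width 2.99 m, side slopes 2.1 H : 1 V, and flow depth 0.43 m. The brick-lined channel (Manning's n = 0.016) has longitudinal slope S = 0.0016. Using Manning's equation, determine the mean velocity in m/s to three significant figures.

1.21 m/s

A = (b + z·y)·y = (2.99 + 2.1×0.43)×0.43 = 1.674 m²
P = b + 2y√(1+z²) = 2.99 + 2×0.43×√(1+2.1²) = 4.990 m
R = A/P = 1.674/4.990 = 0.3354 m
Q = (1/n)·A·R^(2/3)·S^(1/2) = (1/0.016) × 1.674 × 0.3354^(2/3) × 0.0016^(1/2) = 2.020 m³/s
V = Q/A = 2.020/1.674 = 1.207 m/s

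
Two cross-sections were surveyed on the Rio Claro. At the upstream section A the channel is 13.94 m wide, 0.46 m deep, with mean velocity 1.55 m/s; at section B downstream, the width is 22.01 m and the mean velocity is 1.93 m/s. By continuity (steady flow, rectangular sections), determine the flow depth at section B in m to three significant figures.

0.234 m

Q = A₁V₁ = (13.94×0.46) × 1.55 = 9.939 m³/s
d₂ = Q/(b₂ V₂) = 9.939/(22.01×1.93) = 0.2340 m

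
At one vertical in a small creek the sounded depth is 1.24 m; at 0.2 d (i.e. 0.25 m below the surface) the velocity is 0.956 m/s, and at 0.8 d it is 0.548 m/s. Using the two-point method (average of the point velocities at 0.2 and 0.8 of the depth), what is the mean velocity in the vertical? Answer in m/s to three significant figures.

v̄ = (0.956 + 0.548) / 2 = 0.7520 m/s

0.752 m/s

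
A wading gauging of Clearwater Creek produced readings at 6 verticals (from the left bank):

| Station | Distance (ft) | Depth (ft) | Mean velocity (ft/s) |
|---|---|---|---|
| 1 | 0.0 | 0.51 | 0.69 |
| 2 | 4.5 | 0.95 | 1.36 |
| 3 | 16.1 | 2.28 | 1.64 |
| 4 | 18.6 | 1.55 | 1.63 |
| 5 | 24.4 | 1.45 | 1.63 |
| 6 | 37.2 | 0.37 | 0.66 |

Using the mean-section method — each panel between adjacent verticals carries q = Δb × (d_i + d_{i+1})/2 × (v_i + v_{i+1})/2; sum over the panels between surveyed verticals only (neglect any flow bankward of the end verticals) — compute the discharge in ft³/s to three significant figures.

Panel 1-2: Δb = 4.5 ft, d̄ = (0.51+0.95)/2 = 0.73, v̄ = (0.69+1.36)/2 = 1.025 → q = 4.5×0.73×1.025 = 3.367 ft³/s
Panel 2-3: Δb = 11.6 ft, d̄ = (0.95+2.28)/2 = 1.615, v̄ = (1.36+1.64)/2 = 1.5 → q = 11.6×1.615×1.5 = 28.10 ft³/s
Panel 3-4: Δb = 2.5 ft, d̄ = (2.28+1.55)/2 = 1.915, v̄ = (1.64+1.63)/2 = 1.635 → q = 2.5×1.915×1.635 = 7.828 ft³/s
Panel 4-5: Δb = 5.8 ft, d̄ = (1.55+1.45)/2 = 1.5, v̄ = (1.63+1.63)/2 = 1.63 → q = 5.8×1.5×1.63 = 14.18 ft³/s
Panel 5-6: Δb = 12.8 ft, d̄ = (1.45+0.37)/2 = 0.91, v̄ = (1.63+0.66)/2 = 1.145 → q = 12.8×0.91×1.145 = 13.34 ft³/s
Q = Σ q = 66.81 ft³/s

66.8 ft³/s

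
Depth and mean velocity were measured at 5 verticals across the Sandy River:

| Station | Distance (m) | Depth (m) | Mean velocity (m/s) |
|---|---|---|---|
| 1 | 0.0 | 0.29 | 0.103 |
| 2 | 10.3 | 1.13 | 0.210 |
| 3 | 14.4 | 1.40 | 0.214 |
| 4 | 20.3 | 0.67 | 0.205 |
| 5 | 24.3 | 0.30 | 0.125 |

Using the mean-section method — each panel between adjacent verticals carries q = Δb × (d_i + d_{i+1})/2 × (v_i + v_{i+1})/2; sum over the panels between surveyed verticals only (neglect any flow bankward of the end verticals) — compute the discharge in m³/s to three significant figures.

3.84 m³/s

Panel 1-2: Δb = 10.3 m, d̄ = (0.29+1.13)/2 = 0.71, v̄ = (0.103+0.210)/2 = 0.1565 → q = 10.3×0.71×0.1565 = 1.144 m³/s
Panel 2-3: Δb = 4.1 m, d̄ = (1.13+1.40)/2 = 1.265, v̄ = (0.210+0.214)/2 = 0.212 → q = 4.1×1.265×0.212 = 1.100 m³/s
Panel 3-4: Δb = 5.9 m, d̄ = (1.40+0.67)/2 = 1.035, v̄ = (0.214+0.205)/2 = 0.2095 → q = 5.9×1.035×0.2095 = 1.279 m³/s
Panel 4-5: Δb = 4 m, d̄ = (0.67+0.30)/2 = 0.485, v̄ = (0.205+0.125)/2 = 0.165 → q = 4×0.485×0.165 = 0.3201 m³/s
Q = Σ q = 3.843 m³/s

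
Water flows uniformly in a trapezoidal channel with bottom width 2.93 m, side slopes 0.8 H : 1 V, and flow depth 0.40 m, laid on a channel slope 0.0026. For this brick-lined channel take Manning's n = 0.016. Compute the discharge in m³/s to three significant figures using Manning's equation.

1.97 m³/s

A = (b + z·y)·y = (2.93 + 0.8×0.40)×0.40 = 1.300 m²
P = b + 2y√(1+z²) = 2.93 + 2×0.40×√(1+0.8²) = 3.954 m
R = A/P = 1.300/3.954 = 0.3287 m
Q = (1/n)·A·R^(2/3)·S^(1/2) = (1/0.016) × 1.300 × 0.3287^(2/3) × 0.0026^(1/2) = 1.973 m³/s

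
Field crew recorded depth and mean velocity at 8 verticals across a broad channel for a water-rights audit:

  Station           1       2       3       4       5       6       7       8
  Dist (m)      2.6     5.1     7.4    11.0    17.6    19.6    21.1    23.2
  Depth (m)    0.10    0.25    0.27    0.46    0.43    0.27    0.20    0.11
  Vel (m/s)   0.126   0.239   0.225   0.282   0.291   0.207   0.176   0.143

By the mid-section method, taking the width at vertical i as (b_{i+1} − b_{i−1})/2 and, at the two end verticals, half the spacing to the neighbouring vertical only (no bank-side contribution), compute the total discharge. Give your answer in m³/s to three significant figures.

1.72 m³/s

w_1 = (5.1 − 2.6)/2 = 1.25 m; q_1 = 0.126 × 0.10 × 1.25 = 0.01575 m³/s
w_2 = (7.4 − 2.6)/2 = 2.4 m; q_2 = 0.239 × 0.25 × 2.4 = 0.1434 m³/s
w_3 = (11.0 − 5.1)/2 = 2.95 m; q_3 = 0.225 × 0.27 × 2.95 = 0.1792 m³/s
w_4 = (17.6 − 7.4)/2 = 5.1 m; q_4 = 0.282 × 0.46 × 5.1 = 0.6616 m³/s
w_5 = (19.6 − 11.0)/2 = 4.3 m; q_5 = 0.291 × 0.43 × 4.3 = 0.5381 m³/s
w_6 = (21.1 − 17.6)/2 = 1.75 m; q_6 = 0.207 × 0.27 × 1.75 = 0.09781 m³/s
w_7 = (23.2 − 19.6)/2 = 1.8 m; q_7 = 0.176 × 0.20 × 1.8 = 0.06336 m³/s
w_8 = (23.2 − 21.1)/2 = 1.05 m; q_8 = 0.143 × 0.11 × 1.05 = 0.01652 m³/s
Q = Σ qᵢ = 1.716 m³/s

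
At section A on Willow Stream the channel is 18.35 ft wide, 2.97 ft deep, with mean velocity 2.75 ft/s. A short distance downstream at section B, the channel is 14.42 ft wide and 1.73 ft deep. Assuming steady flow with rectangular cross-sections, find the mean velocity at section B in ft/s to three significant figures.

Q = A₁V₁ = (18.35×2.97) × 2.75 = 149.9 ft³/s
A₂ = 14.42 × 1.73 = 24.95 ft²
V₂ = Q/A₂ = 149.9/24.95 = 6.008 ft/s

6.01 ft/s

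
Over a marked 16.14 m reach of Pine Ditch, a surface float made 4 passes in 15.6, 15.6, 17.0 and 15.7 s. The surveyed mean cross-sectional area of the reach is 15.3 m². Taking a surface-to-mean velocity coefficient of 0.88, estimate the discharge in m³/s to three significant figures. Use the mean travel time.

t̄ = (15.6 + 15.6 + 17.0 + 15.7) / 4 = 15.975 s
v_surface = L / t̄ = 16.14 / 15.975 = 1.010 m/s
v_mean = 0.88 × 1.010 = 0.8891 m/s
Q = A × v_mean = 15.3 × 0.8891 = 13.60 m³/s

13.6 m³/s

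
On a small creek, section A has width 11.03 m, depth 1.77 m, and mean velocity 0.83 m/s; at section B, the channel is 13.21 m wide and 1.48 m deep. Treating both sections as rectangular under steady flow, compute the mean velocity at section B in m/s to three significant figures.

Q = A₁V₁ = (11.03×1.77) × 0.83 = 16.20 m³/s
A₂ = 13.21 × 1.48 = 19.55 m²
V₂ = Q/A₂ = 16.20/19.55 = 0.8288 m/s

0.829 m/s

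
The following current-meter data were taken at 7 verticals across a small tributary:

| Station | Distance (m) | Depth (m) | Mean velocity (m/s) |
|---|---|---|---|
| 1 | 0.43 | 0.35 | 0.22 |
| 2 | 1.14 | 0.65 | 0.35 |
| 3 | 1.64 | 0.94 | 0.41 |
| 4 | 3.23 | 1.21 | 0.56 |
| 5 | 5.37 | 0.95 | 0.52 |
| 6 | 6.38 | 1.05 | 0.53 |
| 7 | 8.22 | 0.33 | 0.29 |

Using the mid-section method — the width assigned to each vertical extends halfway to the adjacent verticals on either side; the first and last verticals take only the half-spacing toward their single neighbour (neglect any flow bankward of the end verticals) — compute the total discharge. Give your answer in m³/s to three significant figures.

3.49 m³/s

w_1 = (1.14 − 0.43)/2 = 0.355 m; q_1 = 0.22 × 0.35 × 0.355 = 0.02734 m³/s
w_2 = (1.64 − 0.43)/2 = 0.605 m; q_2 = 0.35 × 0.65 × 0.605 = 0.1376 m³/s
w_3 = (3.23 − 1.14)/2 = 1.045 m; q_3 = 0.41 × 0.94 × 1.045 = 0.4027 m³/s
w_4 = (5.37 − 1.64)/2 = 1.865 m; q_4 = 0.56 × 1.21 × 1.865 = 1.264 m³/s
w_5 = (6.38 − 3.23)/2 = 1.575 m; q_5 = 0.52 × 0.95 × 1.575 = 0.7781 m³/s
w_6 = (8.22 − 5.37)/2 = 1.425 m; q_6 = 0.53 × 1.05 × 1.425 = 0.7930 m³/s
w_7 = (8.22 − 6.38)/2 = 0.92 m; q_7 = 0.29 × 0.33 × 0.92 = 0.08804 m³/s
Q = Σ qᵢ = 3.491 m³/s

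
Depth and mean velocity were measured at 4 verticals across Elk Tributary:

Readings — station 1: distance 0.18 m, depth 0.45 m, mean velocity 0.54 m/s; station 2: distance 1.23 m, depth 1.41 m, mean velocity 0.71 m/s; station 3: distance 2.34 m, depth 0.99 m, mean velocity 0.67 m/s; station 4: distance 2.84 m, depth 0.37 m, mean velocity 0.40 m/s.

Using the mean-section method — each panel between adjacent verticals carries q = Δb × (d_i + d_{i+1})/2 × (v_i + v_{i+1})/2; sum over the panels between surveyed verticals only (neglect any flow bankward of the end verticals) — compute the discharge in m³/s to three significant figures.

1.71 m³/s

Panel 1-2: Δb = 1.05 m, d̄ = (0.45+1.41)/2 = 0.93, v̄ = (0.54+0.71)/2 = 0.625 → q = 1.05×0.93×0.625 = 0.6103 m³/s
Panel 2-3: Δb = 1.11 m, d̄ = (1.41+0.99)/2 = 1.2, v̄ = (0.71+0.67)/2 = 0.69 → q = 1.11×1.2×0.69 = 0.9191 m³/s
Panel 3-4: Δb = 0.5 m, d̄ = (0.99+0.37)/2 = 0.68, v̄ = (0.67+0.40)/2 = 0.535 → q = 0.5×0.68×0.535 = 0.1819 m³/s
Q = Σ q = 1.711 m³/s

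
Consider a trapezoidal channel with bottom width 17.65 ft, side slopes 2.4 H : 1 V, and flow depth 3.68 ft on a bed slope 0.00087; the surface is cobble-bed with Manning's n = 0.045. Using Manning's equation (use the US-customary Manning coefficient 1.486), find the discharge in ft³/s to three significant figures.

A = (b + z·y)·y = (17.65 + 2.4×3.68)×3.68 = 97.45 ft²
P = b + 2y√(1+z²) = 17.65 + 2×3.68×√(1+2.4²) = 36.79 ft
R = A/P = 97.45/36.79 = 2.649 ft
Q = (1.486/n)·A·R^(2/3)·S^(1/2) = (1.486/0.045) × 97.45 × 2.649^(2/3) × 0.00087^(1/2) = 181.7 ft³/s

182 ft³/s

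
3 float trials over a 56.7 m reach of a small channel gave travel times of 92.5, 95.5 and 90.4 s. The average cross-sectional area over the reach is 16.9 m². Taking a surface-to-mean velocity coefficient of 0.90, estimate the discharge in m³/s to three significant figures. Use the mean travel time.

9.29 m³/s

t̄ = (92.5 + 95.5 + 90.4) / 3 = 92.8 s
v_surface = L / t̄ = 56.7 / 92.8 = 0.6110 m/s
v_mean = 0.90 × 0.6110 = 0.5499 m/s
Q = A × v_mean = 16.9 × 0.5499 = 9.293 m³/s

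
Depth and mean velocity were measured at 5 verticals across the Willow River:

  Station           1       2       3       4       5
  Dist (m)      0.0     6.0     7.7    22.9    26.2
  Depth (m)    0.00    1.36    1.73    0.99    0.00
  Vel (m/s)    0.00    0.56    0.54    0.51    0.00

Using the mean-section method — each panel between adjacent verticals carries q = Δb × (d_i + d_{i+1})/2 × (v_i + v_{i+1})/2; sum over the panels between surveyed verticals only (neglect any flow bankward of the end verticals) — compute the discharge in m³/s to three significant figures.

13.9 m³/s

Panel 1-2: Δb = 6 m, d̄ = (0.00+1.36)/2 = 0.68, v̄ = (0.00+0.56)/2 = 0.28 → q = 6×0.68×0.28 = 1.142 m³/s
Panel 2-3: Δb = 1.7 m, d̄ = (1.36+1.73)/2 = 1.545, v̄ = (0.56+0.54)/2 = 0.55 → q = 1.7×1.545×0.55 = 1.445 m³/s
Panel 3-4: Δb = 15.2 m, d̄ = (1.73+0.99)/2 = 1.36, v̄ = (0.54+0.51)/2 = 0.525 → q = 15.2×1.36×0.525 = 10.85 m³/s
Panel 4-5: Δb = 3.3 m, d̄ = (0.99+0.00)/2 = 0.495, v̄ = (0.51+0.00)/2 = 0.255 → q = 3.3×0.495×0.255 = 0.4165 m³/s
Q = Σ q = 13.86 m³/s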